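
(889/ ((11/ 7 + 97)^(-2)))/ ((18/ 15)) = 7198178.57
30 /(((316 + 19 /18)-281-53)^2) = 1944 /18605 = 0.10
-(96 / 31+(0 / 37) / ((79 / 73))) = -96 / 31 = -3.10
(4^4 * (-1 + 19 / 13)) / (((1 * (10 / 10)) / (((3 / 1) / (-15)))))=-1536 / 65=-23.63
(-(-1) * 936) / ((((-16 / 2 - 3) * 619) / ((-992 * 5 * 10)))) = 46425600 / 6809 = 6818.27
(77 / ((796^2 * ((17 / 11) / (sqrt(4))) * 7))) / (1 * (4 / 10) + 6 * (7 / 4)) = 605 / 293522612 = 0.00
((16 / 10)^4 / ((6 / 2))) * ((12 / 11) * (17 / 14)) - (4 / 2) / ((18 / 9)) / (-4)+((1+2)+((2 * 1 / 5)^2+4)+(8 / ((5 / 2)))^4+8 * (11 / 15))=69893707 / 577500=121.03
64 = 64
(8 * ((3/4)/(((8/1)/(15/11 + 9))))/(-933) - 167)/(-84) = 1142671/574728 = 1.99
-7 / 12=-0.58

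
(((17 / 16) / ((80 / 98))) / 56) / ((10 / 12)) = 0.03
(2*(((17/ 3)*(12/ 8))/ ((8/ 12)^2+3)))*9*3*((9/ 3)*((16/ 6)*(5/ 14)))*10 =826200/ 217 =3807.37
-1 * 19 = -19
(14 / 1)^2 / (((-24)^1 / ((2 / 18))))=-0.91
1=1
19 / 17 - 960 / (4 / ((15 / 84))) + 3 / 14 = -41.53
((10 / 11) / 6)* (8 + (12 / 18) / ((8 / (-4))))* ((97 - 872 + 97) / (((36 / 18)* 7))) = -12995 / 231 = -56.26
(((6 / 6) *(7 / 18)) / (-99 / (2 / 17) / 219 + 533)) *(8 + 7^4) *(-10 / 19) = -4103330 / 4403649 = -0.93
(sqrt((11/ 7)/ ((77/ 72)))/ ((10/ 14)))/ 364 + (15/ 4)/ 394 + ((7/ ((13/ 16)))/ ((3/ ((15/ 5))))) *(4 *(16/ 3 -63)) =-122145719/ 61464 + 3 *sqrt(2)/ 910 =-1987.27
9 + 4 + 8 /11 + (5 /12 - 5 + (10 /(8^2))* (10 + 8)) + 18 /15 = 13.16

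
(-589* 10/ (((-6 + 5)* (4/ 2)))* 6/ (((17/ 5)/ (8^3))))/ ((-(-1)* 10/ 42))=11175755.29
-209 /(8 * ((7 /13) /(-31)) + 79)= -84227 /31781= -2.65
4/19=0.21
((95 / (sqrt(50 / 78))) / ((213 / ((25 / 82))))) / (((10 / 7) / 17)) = 11305 * sqrt(39) / 34932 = 2.02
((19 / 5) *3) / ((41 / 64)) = 3648 / 205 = 17.80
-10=-10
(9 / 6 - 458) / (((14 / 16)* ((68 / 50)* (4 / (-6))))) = 68475 / 119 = 575.42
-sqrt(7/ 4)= -1.32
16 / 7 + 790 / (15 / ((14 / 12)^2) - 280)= -6009 / 9226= -0.65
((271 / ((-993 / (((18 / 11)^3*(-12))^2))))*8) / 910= -1769724039168 / 266805944405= -6.63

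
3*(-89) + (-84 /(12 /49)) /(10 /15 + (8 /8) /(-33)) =-806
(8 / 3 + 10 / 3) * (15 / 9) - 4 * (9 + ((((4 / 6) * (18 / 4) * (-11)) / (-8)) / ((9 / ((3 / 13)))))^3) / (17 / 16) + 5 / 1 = -5643227 / 298792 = -18.89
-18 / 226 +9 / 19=846 / 2147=0.39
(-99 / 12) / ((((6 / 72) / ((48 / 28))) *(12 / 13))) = -1287 / 7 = -183.86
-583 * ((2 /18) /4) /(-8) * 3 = 583 /96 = 6.07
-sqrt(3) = -1.73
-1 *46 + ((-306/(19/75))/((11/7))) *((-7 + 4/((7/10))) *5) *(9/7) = 9227452/1463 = 6307.21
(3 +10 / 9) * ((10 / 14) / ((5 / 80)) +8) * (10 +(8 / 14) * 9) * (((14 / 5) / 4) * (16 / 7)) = 4267136 / 2205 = 1935.21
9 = 9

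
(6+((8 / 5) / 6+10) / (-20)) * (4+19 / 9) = 9053 / 270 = 33.53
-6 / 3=-2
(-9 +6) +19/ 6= 1/ 6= 0.17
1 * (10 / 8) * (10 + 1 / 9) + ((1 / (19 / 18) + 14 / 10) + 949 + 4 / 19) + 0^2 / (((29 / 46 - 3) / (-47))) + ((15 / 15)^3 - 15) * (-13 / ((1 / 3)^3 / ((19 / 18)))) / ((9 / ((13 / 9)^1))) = 18433919 / 10260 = 1796.68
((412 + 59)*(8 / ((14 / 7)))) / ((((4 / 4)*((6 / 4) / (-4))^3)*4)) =-8931.56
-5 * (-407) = 2035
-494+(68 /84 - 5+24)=-9958 /21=-474.19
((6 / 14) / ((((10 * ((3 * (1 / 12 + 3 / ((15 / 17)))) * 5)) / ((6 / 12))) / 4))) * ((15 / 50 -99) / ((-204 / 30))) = 423 / 17765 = 0.02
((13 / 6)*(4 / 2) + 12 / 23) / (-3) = -335 / 207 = -1.62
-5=-5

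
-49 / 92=-0.53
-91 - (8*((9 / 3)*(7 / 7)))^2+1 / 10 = -6669 / 10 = -666.90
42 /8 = 21 /4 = 5.25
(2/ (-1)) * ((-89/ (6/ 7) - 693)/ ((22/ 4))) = 9562/ 33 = 289.76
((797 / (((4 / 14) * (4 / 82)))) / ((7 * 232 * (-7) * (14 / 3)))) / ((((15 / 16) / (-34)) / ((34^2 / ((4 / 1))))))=160542101 / 14210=11297.83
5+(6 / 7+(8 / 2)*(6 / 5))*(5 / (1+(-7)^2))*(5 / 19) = 3424 / 665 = 5.15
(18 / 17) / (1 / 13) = 234 / 17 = 13.76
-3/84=-1/28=-0.04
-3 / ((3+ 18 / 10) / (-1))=5 / 8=0.62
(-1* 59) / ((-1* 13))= 59 / 13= 4.54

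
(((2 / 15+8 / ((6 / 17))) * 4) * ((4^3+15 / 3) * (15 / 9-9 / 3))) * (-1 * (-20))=-167808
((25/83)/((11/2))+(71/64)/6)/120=84023/42071040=0.00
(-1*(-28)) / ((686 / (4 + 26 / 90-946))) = -84754 / 2205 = -38.44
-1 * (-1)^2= -1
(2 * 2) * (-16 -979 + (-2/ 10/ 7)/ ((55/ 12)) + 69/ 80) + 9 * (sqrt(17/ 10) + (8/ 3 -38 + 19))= -31751527/ 7700 + 9 * sqrt(170)/ 10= -4111.84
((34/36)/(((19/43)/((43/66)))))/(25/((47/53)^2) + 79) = 69435497/5524180992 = 0.01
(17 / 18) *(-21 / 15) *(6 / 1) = -119 / 15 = -7.93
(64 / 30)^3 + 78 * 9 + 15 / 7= 16864751 / 23625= 713.85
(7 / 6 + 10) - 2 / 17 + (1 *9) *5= 5717 / 102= 56.05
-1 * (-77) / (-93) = -77 / 93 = -0.83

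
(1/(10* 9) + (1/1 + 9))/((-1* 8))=-901/720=-1.25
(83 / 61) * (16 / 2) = 664 / 61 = 10.89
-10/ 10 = -1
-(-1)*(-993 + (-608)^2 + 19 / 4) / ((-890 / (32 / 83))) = -5898812 / 36935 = -159.71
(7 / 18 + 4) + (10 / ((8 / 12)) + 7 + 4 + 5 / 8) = 2233 / 72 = 31.01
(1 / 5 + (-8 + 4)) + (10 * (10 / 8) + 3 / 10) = 9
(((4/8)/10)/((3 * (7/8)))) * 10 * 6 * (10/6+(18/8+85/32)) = 631/84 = 7.51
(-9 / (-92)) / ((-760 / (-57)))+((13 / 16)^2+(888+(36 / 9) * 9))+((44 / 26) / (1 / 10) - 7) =357686503 / 382720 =934.59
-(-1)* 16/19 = 16/19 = 0.84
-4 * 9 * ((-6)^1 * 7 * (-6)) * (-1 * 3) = 27216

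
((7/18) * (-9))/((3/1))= -7/6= -1.17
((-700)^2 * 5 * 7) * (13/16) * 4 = 55737500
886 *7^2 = 43414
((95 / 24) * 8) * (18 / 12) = 95 / 2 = 47.50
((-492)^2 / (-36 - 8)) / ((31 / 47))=-2844252 / 341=-8340.91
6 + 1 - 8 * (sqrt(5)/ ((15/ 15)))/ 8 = 4.76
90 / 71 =1.27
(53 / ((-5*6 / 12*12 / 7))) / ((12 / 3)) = -371 / 120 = -3.09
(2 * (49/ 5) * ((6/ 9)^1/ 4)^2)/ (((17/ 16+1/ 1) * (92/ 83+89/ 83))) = 32536/ 268785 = 0.12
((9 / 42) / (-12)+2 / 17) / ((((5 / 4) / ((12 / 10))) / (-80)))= -912 / 119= -7.66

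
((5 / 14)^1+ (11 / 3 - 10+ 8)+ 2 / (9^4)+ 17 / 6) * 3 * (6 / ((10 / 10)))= 446176 / 5103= 87.43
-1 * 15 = -15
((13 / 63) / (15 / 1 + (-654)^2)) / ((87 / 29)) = 13 / 80841159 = 0.00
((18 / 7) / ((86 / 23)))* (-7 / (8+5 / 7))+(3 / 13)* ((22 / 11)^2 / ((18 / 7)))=-19789 / 102297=-0.19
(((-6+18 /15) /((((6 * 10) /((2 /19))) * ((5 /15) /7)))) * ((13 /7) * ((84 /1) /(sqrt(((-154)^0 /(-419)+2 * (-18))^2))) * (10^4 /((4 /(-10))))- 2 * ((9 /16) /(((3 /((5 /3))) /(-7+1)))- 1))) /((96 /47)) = 61438898623 /6551200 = 9378.27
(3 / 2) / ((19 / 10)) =15 / 19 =0.79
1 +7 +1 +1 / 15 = 136 / 15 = 9.07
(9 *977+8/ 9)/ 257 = 79145/ 2313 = 34.22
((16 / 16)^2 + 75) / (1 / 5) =380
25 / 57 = 0.44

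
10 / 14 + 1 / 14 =11 / 14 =0.79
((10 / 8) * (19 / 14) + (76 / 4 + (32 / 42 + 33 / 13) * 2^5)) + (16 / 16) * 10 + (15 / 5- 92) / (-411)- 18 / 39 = 13570395 / 99736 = 136.06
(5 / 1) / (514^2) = 0.00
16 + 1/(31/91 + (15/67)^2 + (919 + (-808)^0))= 6016067923/375978714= 16.00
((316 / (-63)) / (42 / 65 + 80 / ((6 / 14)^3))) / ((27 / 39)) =-133510 / 18739707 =-0.01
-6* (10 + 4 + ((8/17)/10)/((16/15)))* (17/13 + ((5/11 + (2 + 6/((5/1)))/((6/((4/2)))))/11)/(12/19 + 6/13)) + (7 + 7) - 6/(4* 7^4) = -3704690087551/34670776140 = -106.85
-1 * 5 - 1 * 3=-8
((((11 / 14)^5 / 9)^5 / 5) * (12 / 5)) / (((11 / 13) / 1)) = 128046524785498944231253933 / 5535695611540709550081270035251200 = 0.00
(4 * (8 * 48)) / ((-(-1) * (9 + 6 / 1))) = 512 / 5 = 102.40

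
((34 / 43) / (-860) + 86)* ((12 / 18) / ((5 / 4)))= 2120164 / 46225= 45.87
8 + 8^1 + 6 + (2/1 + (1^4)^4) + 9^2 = 106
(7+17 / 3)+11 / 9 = 125 / 9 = 13.89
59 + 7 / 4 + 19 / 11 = 2749 / 44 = 62.48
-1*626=-626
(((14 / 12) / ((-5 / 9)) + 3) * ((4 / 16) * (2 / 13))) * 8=18 / 65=0.28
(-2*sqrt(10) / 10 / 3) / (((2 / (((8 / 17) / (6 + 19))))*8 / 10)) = -0.00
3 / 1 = 3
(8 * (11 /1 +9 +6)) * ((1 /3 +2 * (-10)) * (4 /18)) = -24544 /27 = -909.04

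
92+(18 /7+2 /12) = 3979 /42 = 94.74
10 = 10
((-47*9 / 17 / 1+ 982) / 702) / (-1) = -16271 / 11934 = -1.36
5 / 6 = 0.83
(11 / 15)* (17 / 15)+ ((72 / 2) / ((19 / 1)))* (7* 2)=116953 / 4275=27.36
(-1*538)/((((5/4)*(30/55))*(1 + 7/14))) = -23672/45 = -526.04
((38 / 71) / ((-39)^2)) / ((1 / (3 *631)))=23978 / 35997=0.67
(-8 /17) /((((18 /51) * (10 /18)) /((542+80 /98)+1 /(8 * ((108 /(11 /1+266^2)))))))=-587739 /392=-1499.33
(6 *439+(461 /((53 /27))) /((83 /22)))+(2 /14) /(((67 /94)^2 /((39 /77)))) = 28699563629796 /10643692829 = 2696.39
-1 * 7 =-7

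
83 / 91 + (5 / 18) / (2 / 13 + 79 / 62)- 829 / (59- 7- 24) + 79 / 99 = -127670121 / 4608604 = -27.70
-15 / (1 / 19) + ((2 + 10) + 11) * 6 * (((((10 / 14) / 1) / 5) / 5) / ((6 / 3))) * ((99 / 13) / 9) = -128916 / 455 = -283.33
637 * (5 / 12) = 3185 / 12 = 265.42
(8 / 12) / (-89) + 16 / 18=706 / 801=0.88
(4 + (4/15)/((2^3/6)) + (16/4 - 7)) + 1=11/5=2.20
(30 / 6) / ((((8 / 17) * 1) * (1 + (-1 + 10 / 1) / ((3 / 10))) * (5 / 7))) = 119 / 248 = 0.48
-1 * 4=-4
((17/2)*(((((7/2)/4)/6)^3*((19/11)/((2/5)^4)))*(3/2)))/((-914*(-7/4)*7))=1413125/5930090496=0.00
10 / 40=1 / 4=0.25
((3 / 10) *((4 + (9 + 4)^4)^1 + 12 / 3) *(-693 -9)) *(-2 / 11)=60166314 / 55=1093932.98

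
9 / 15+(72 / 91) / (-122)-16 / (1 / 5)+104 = 682593 / 27755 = 24.59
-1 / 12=-0.08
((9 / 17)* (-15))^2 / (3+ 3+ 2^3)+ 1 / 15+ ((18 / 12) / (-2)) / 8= 4347701 / 971040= 4.48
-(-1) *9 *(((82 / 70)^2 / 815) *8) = 121032 / 998375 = 0.12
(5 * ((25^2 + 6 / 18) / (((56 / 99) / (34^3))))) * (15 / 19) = 3258792900 / 19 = 171515415.79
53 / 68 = 0.78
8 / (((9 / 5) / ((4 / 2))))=80 / 9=8.89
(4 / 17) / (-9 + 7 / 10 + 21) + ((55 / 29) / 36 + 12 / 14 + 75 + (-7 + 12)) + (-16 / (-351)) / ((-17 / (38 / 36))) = 448171055273 / 5538068172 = 80.93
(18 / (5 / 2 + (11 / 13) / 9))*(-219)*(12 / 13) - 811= -1343749 / 607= -2213.75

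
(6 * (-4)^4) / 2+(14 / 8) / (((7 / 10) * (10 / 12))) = 771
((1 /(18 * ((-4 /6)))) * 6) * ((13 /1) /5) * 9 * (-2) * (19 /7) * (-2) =-4446 /35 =-127.03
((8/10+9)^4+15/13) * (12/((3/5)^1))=299807152/1625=184496.71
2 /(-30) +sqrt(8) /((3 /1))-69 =-1036 /15 +2 * sqrt(2) /3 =-68.12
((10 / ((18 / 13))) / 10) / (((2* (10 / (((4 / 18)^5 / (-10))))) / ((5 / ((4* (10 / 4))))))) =-13 / 13286025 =-0.00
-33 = -33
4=4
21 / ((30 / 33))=231 / 10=23.10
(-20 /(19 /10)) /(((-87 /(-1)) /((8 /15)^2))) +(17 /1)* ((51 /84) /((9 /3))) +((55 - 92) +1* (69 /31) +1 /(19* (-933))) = -125975162581 /4016016396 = -31.37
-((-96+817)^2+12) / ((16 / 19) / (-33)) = 325947831 / 16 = 20371739.44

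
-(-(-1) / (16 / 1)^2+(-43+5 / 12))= 32701 / 768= 42.58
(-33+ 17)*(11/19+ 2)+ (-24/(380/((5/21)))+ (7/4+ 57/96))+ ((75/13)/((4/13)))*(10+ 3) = 871695/4256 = 204.82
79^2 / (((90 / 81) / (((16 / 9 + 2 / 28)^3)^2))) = 998595739333450129 / 4446115712640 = 224599.58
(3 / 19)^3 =27 / 6859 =0.00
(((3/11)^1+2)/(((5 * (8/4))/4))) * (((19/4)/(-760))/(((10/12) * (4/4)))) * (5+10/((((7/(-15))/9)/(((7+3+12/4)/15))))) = 681/616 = 1.11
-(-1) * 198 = 198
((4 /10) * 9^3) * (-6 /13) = -8748 /65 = -134.58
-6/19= -0.32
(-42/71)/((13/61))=-2.78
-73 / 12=-6.08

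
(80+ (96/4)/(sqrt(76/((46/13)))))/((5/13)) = 12*sqrt(11362)/95+ 208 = 221.46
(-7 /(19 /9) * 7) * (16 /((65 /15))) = -21168 /247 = -85.70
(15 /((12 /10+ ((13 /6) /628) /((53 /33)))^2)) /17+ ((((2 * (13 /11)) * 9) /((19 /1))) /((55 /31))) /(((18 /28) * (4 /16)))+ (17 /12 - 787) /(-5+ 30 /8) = 59411771486675816633 /93856895377300605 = 633.00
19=19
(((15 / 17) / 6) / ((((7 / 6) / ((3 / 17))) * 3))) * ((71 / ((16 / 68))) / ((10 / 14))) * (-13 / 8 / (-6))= 0.85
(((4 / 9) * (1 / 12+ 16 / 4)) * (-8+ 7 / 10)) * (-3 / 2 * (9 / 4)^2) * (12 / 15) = 32193 / 400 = 80.48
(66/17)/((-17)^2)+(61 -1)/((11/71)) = 20930106/54043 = 387.29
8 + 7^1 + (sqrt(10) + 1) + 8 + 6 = sqrt(10) + 30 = 33.16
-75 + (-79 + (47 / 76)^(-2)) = -334410 / 2209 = -151.39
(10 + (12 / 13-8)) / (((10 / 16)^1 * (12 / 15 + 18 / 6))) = 16 / 13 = 1.23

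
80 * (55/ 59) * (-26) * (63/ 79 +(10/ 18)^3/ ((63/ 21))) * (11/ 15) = -37162062080/ 30580821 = -1215.21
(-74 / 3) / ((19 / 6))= -7.79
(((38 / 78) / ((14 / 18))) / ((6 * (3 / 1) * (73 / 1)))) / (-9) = -19 / 358722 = -0.00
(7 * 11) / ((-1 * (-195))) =0.39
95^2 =9025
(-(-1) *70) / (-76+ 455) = 70 / 379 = 0.18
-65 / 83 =-0.78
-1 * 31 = -31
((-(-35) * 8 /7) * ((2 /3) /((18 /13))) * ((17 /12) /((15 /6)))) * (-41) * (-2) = 894.91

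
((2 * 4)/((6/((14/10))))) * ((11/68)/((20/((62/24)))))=2387/61200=0.04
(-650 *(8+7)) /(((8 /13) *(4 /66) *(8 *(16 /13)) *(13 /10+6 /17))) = -2310969375 /143872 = -16062.68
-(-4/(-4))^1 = -1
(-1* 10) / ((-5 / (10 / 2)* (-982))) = -5 / 491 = -0.01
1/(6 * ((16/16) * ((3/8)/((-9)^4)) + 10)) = 2916/174961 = 0.02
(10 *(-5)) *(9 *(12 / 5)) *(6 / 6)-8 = -1088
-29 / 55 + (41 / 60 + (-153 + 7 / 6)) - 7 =-34909 / 220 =-158.68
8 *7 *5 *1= 280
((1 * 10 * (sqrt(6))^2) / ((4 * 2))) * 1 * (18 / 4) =135 / 4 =33.75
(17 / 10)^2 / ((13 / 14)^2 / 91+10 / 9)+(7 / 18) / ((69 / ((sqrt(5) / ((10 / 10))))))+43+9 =7 * sqrt(5) / 1242+18880243 / 345925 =54.59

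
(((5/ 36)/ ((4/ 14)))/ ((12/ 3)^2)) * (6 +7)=455/ 1152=0.39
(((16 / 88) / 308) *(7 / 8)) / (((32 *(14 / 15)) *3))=5 / 867328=0.00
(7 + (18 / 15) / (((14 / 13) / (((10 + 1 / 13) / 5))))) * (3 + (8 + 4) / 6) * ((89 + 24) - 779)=-1077588 / 35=-30788.23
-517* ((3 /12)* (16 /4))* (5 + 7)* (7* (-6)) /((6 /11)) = 477708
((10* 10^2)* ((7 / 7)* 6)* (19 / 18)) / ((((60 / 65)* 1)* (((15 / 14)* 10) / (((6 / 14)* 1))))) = 274.44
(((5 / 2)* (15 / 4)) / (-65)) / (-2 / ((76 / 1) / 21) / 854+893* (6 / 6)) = -3477 / 21527714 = -0.00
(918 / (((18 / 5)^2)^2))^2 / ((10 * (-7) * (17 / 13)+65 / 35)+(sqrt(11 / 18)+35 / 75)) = -3127577755859375 / 9339972528353904 - 23371181640625 * sqrt(22) / 37359890113415616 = -0.34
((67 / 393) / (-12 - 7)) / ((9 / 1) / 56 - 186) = 3752 / 77709069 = 0.00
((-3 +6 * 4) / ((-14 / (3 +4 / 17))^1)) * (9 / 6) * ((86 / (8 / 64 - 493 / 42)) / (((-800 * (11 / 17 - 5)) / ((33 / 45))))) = 327789 / 28874800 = 0.01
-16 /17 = -0.94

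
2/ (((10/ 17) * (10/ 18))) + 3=228/ 25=9.12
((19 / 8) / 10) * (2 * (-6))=-57 / 20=-2.85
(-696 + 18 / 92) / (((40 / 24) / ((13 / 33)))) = -416091 / 2530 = -164.46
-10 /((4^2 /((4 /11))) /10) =-25 /11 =-2.27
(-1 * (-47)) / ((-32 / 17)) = -799 / 32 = -24.97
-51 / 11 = -4.64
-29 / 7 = -4.14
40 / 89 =0.45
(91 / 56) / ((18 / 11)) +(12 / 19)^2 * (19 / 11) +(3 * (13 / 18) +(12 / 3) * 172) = 20821879 / 30096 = 691.85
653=653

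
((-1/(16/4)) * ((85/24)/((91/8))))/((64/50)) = -0.06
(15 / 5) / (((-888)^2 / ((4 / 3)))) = 1 / 197136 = 0.00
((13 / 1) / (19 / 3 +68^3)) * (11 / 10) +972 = 9169022229 / 9433150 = 972.00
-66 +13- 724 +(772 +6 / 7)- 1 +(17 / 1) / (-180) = -5.24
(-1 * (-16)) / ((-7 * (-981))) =16 / 6867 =0.00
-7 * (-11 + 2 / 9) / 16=4.72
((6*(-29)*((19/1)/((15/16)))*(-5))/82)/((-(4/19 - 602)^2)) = -795644/1340047649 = -0.00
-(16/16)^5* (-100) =100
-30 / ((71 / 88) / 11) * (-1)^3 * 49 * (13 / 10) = 26054.20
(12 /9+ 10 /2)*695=4401.67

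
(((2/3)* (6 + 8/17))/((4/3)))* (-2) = -110/17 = -6.47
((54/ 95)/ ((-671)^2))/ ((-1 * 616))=-27/ 13174051660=-0.00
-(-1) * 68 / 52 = 17 / 13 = 1.31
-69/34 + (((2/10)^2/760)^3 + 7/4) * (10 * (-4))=-209971137500017/2915075000000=-72.03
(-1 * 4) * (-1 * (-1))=-4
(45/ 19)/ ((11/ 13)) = 585/ 209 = 2.80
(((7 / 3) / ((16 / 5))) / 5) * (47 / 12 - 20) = -1351 / 576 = -2.35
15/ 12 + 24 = 101/ 4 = 25.25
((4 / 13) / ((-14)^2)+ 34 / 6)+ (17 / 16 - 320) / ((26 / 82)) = -30582469 / 30576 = -1000.21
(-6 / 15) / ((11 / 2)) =-4 / 55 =-0.07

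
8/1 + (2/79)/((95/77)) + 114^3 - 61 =11118590109/7505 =1481491.02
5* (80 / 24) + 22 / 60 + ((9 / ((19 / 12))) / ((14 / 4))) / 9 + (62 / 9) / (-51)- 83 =-40242971 / 610470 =-65.92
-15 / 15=-1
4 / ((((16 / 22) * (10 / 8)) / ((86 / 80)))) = 473 / 100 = 4.73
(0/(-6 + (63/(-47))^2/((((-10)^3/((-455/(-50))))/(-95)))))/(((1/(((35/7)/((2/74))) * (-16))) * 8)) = 0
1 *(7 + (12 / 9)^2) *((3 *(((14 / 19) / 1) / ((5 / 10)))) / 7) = 316 / 57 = 5.54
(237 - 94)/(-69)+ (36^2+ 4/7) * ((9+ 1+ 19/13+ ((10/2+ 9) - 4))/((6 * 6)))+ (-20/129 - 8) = 68644806/89999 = 762.73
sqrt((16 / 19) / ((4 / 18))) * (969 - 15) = 1857.11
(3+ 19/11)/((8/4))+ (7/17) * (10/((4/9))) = 4349/374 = 11.63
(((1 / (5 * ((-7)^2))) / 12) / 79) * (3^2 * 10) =3 / 7742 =0.00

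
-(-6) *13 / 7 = 78 / 7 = 11.14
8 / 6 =1.33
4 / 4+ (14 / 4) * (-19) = -131 / 2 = -65.50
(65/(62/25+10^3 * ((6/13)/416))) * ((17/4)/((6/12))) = 4668625/30331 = 153.92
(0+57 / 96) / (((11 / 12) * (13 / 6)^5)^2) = 5169858048 / 16680877513729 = 0.00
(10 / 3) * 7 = 70 / 3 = 23.33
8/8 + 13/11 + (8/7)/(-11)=160/77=2.08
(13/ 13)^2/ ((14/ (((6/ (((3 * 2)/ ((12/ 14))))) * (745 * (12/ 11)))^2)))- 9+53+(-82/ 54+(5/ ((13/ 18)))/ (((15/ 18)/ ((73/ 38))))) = 9610364294929/ 276783507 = 34721.59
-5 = -5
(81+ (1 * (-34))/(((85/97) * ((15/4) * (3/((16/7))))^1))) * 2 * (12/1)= 921272/525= 1754.80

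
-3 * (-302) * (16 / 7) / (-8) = -1812 / 7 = -258.86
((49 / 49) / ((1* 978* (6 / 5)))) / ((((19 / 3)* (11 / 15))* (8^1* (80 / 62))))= 155 / 8721152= 0.00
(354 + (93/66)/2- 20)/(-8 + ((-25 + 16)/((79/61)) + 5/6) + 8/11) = -3490299/139618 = -25.00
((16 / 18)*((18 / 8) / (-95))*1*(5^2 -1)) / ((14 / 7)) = -24 / 95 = -0.25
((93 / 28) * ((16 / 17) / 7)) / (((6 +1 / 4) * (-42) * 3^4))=-248 / 11807775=-0.00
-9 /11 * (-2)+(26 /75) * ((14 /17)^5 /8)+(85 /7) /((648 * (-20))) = 11702496756109 /7084518487200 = 1.65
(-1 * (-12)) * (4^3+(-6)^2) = 1200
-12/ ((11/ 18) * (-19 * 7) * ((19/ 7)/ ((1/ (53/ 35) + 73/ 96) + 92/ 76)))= 208125/ 1454108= 0.14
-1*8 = -8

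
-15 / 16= -0.94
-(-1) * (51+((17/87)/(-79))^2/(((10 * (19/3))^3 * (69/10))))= 4222882459436989/82801616851700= 51.00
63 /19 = 3.32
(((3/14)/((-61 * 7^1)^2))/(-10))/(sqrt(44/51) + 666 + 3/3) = -102051/579168305527700 + 3 * sqrt(561)/289584152763850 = -0.00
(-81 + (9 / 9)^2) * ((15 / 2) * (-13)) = 7800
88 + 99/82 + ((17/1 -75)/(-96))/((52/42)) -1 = 1512787/17056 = 88.70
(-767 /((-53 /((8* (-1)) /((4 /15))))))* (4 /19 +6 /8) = -839865 /2014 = -417.01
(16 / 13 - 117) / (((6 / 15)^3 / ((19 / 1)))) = -3574375 / 104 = -34368.99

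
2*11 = 22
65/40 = 13/8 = 1.62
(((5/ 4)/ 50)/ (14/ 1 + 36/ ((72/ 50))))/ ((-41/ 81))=-27/ 21320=-0.00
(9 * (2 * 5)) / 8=45 / 4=11.25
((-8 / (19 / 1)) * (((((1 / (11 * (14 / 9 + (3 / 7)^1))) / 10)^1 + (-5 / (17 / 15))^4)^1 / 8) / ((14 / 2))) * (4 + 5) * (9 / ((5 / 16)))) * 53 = -14941833055799112 / 381847571875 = -39130.36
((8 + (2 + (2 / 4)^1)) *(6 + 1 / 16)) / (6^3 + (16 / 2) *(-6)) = 97 / 256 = 0.38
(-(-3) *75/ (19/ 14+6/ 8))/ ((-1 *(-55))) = 1260/ 649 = 1.94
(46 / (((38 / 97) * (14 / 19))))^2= 4977361 / 196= 25394.70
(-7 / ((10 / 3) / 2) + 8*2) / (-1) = -59 / 5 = -11.80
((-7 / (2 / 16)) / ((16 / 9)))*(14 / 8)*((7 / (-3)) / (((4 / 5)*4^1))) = 5145 / 128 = 40.20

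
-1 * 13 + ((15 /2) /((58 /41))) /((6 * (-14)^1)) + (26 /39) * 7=-81815 /9744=-8.40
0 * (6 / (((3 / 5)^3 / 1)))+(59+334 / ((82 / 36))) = 8431 / 41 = 205.63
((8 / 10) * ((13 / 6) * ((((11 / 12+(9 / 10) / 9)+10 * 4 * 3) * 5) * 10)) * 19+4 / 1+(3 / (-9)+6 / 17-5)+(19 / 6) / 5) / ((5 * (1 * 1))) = 304888859 / 7650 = 39854.75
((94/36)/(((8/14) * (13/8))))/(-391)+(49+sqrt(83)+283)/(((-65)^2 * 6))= sqrt(83)/25350+87793/14867775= 0.01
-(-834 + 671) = 163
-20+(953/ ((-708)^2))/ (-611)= -6125447033/ 306272304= -20.00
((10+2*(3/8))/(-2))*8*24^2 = -24768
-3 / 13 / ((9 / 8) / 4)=-0.82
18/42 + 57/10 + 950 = 66929/70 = 956.13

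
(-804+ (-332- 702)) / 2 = -919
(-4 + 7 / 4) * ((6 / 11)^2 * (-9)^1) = 729 / 121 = 6.02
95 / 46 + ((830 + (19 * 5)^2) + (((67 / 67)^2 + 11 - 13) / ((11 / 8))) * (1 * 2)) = 4986939 / 506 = 9855.61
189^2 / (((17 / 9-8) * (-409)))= 321489 / 22495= 14.29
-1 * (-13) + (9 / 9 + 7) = 21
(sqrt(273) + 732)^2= 560286.25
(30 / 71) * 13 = 390 / 71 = 5.49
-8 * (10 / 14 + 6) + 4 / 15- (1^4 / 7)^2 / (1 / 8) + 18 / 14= -38459 / 735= -52.33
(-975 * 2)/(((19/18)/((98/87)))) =-1146600/551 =-2080.94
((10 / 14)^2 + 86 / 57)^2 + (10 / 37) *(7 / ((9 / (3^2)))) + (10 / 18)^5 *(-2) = 11101522449977 / 1893710700693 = 5.86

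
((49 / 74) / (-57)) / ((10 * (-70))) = 7 / 421800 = 0.00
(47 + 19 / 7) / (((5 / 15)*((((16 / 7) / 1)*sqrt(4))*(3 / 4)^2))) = 58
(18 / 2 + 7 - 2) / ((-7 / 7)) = -14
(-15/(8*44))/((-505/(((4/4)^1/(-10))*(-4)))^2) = -3/112211000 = -0.00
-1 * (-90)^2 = -8100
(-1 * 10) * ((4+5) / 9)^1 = -10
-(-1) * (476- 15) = 461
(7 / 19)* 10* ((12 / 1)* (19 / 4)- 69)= -840 / 19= -44.21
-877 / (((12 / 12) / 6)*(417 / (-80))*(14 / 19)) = 1333040 / 973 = 1370.03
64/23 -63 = -60.22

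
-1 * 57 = -57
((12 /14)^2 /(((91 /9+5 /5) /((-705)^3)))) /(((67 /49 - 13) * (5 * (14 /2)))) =75686967 /1330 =56907.49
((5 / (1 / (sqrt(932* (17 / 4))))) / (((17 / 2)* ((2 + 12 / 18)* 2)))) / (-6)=-5* sqrt(3961) / 272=-1.16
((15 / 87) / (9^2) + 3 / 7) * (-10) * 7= -70820 / 2349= -30.15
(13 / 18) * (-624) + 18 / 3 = -1334 / 3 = -444.67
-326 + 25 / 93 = -325.73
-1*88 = -88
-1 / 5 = -0.20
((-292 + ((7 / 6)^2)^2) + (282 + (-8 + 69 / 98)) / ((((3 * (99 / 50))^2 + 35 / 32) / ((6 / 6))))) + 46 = -10931236256245 / 46202144688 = -236.60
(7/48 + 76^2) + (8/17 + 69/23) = 4716167/816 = 5779.62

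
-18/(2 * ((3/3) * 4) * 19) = -9/76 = -0.12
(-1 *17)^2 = 289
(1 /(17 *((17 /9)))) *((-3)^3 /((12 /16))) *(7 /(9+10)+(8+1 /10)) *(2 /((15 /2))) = -347544 /137275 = -2.53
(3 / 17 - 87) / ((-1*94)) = 738 / 799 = 0.92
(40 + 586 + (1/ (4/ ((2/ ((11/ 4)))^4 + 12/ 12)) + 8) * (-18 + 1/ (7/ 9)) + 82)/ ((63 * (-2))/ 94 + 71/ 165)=-23490101565/ 37576792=-625.12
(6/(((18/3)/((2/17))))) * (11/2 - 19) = -27/17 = -1.59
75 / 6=25 / 2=12.50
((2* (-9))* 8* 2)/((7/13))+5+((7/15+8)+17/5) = -54389/105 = -517.99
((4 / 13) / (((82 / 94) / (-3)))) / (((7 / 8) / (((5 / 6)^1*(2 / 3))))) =-7520 / 11193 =-0.67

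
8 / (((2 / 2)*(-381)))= -8 / 381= -0.02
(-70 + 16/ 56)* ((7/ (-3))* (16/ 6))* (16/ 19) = 62464/ 171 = 365.29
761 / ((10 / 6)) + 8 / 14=16001 / 35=457.17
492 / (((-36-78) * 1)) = -82 / 19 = -4.32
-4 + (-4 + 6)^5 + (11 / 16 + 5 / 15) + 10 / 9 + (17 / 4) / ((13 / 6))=60079 / 1872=32.09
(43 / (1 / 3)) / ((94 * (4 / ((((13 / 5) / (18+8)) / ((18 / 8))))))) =43 / 2820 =0.02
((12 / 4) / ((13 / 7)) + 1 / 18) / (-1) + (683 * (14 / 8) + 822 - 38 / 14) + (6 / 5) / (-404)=3330038311 / 1654380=2012.86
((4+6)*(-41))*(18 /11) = -7380 /11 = -670.91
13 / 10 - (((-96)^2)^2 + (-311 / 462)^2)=-90643962672539 / 1067220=-84934655.15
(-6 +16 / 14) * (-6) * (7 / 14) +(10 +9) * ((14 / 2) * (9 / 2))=8583 / 14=613.07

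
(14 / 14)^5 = 1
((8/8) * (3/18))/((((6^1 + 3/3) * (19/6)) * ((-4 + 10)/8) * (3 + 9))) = 1/1197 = 0.00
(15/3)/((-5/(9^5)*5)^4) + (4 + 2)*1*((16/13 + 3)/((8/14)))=316099301935570383201/2031250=155618117875973.11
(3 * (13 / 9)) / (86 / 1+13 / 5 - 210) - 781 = -1422266 / 1821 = -781.04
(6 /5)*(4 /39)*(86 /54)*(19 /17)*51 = 6536 /585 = 11.17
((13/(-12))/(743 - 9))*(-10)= 65/4404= 0.01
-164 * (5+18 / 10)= -5576 / 5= -1115.20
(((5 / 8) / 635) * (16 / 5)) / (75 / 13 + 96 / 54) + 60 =33642534 / 560705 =60.00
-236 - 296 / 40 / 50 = -59037 / 250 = -236.15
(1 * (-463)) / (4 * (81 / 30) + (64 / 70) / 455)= -7373275 / 172022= -42.86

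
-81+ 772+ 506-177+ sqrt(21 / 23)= sqrt(483) / 23+ 1020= 1020.96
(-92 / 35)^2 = 8464 / 1225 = 6.91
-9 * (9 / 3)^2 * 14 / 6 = -189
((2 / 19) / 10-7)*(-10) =1328 / 19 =69.89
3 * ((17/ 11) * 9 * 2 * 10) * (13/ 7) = 119340/ 77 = 1549.87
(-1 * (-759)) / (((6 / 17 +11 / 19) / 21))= 735471 / 43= 17103.98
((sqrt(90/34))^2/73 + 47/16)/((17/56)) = 413329/42194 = 9.80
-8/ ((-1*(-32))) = -1/ 4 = -0.25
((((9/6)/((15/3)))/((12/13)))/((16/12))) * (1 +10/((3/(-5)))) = -611/160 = -3.82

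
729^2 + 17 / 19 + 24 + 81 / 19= 10097933 / 19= 531470.16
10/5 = 2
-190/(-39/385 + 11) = -36575/2098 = -17.43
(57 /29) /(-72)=-19 /696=-0.03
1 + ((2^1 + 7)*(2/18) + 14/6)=13/3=4.33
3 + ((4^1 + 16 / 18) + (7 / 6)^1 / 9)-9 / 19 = 7741 / 1026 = 7.54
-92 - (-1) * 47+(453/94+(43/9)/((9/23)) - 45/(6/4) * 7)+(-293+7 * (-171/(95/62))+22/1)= -49116809/38070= -1290.17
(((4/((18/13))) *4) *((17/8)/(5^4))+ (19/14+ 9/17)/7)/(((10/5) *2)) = 2893811/37485000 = 0.08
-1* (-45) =45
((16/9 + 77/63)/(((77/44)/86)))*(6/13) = 6192/91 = 68.04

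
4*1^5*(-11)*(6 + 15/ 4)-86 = -515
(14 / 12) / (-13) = -7 / 78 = -0.09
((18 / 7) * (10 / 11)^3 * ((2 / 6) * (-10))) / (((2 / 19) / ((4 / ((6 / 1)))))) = -40.79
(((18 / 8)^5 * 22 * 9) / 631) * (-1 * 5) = -29229255 / 323072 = -90.47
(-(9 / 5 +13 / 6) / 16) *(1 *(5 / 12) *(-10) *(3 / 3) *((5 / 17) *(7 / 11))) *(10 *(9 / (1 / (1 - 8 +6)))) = -6125 / 352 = -17.40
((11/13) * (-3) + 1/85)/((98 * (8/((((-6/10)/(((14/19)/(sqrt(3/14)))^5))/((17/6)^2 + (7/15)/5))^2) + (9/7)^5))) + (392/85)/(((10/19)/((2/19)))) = 355906544158755039487291102377284/385868134937238386058099981728975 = 0.92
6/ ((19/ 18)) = 108/ 19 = 5.68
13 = 13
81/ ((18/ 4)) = 18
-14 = -14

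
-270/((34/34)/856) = -231120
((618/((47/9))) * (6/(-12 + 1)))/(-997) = 33372/515449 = 0.06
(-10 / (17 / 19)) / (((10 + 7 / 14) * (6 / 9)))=-190 / 119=-1.60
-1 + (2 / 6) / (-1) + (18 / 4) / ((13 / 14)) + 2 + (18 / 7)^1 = 2207 / 273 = 8.08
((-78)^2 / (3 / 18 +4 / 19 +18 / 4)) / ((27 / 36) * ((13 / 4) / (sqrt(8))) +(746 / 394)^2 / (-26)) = 12463140480503851008 / 52436452926834403 +55080802615354296768 * sqrt(2) / 52436452926834403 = 1723.21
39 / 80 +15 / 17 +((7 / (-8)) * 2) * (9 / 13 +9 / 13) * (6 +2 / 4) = -19557 / 1360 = -14.38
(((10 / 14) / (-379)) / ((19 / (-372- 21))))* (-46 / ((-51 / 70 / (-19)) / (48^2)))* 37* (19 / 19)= -25685222400 / 6443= -3986531.49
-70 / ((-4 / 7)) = 245 / 2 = 122.50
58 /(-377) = -2 /13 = -0.15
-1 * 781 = -781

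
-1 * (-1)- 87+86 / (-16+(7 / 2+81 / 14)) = -4644 / 47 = -98.81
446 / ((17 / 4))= 1784 / 17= 104.94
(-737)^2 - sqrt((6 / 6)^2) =543168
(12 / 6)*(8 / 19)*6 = 96 / 19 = 5.05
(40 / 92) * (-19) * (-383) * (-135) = -427128.26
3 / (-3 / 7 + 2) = 21 / 11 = 1.91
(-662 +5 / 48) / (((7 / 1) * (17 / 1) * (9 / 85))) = -158855 / 3024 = -52.53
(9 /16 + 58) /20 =937 /320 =2.93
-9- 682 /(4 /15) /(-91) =3477 /182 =19.10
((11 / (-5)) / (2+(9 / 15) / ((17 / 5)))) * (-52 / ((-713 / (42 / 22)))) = -18564 / 131905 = -0.14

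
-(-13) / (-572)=-1 / 44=-0.02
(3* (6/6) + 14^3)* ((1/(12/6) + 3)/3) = 19229/6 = 3204.83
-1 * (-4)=4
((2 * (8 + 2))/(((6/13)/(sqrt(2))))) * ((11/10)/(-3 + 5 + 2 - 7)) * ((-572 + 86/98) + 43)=1233518 * sqrt(2)/147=11867.06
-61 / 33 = -1.85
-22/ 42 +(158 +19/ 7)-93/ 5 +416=58547/ 105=557.59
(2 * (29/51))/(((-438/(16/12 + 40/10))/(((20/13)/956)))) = -0.00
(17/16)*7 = 119/16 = 7.44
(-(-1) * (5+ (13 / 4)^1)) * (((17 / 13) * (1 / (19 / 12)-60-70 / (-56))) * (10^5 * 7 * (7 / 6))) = -512056819.33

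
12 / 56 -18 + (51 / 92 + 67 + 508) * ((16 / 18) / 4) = 159557 / 1449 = 110.12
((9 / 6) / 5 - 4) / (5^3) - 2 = -2537 / 1250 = -2.03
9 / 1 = 9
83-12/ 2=77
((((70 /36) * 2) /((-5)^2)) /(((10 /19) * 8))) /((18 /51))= 2261 /21600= 0.10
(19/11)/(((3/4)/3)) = 76/11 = 6.91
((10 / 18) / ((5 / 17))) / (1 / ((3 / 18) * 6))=17 / 9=1.89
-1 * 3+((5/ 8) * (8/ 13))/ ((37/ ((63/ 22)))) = -31431/ 10582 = -2.97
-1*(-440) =440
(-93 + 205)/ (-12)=-28/ 3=-9.33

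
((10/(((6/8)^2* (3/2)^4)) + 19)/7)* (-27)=-16411/189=-86.83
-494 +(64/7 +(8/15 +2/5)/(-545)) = -27746048/57225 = -484.86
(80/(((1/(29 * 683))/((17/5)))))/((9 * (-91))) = -6578.15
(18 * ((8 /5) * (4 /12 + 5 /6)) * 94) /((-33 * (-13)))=5264 /715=7.36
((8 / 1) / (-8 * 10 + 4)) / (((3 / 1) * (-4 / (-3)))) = -1 / 38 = -0.03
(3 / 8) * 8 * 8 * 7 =168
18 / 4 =9 / 2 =4.50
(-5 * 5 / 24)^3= -15625 / 13824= -1.13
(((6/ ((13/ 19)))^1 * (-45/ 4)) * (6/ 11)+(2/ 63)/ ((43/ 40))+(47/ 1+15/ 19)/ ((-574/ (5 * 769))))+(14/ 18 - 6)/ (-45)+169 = -2780997054151/ 13579851285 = -204.79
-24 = -24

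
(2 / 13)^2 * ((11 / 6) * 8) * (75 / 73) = 4400 / 12337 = 0.36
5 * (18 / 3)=30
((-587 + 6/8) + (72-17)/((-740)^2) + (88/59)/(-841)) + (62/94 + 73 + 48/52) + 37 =-1576062885817201/3320340729680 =-474.67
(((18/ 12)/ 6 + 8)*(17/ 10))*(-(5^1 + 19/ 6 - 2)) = -6919/ 80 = -86.49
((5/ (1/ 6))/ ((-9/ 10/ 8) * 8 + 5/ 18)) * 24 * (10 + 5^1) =-17357.14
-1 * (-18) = 18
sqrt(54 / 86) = 0.79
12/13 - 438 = -5682/13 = -437.08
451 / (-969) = -451 / 969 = -0.47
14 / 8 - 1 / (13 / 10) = 51 / 52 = 0.98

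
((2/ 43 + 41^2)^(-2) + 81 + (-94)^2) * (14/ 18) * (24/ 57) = 2609174734049744/ 893495729475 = 2920.19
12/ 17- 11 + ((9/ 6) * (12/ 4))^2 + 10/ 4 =847/ 68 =12.46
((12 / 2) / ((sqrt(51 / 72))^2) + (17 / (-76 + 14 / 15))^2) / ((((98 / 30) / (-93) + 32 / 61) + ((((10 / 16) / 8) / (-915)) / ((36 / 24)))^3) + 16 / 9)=38592199110845243842560 / 10267444176174025091069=3.76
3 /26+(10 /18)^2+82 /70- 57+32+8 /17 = -28737853 /1253070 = -22.93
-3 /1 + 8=5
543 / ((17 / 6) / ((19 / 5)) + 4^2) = 61902 / 1909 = 32.43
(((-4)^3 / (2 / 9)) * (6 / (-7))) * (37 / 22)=31968 / 77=415.17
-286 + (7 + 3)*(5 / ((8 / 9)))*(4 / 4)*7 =431 / 4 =107.75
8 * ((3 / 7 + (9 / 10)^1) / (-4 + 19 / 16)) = -1984 / 525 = -3.78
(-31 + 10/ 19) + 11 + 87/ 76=-1393/ 76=-18.33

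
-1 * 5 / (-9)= 5 / 9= 0.56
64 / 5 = 12.80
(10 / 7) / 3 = 10 / 21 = 0.48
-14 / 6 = -2.33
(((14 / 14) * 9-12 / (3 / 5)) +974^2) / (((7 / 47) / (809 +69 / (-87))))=1045036082690 / 203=5147960998.47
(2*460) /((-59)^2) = 920 /3481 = 0.26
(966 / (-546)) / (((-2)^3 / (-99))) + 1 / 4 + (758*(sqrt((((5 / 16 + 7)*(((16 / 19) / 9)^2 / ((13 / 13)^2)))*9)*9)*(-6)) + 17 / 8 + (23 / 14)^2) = -54576*sqrt(13) / 19 - 21429 / 1274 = -10373.48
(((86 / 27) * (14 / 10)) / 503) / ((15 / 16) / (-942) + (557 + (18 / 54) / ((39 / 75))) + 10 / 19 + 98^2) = 0.00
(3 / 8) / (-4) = -3 / 32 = -0.09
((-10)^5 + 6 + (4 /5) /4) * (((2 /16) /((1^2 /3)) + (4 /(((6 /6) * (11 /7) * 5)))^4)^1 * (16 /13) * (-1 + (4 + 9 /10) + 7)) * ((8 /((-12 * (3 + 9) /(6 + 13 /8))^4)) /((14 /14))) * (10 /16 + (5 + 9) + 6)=-24424171912474731910103 /31743886019788800000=-769.41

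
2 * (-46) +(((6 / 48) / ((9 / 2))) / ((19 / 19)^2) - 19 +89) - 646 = -24047 / 36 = -667.97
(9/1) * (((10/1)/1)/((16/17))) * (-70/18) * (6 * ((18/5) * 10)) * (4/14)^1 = -22950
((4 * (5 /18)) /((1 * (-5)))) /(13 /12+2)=-8 /111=-0.07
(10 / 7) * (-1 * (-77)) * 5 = 550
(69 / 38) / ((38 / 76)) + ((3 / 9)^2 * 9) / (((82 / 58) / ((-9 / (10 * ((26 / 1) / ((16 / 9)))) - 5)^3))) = -18844906114 / 213932875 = -88.09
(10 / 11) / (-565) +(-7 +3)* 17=-84526 / 1243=-68.00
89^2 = 7921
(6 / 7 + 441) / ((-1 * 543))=-1031 / 1267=-0.81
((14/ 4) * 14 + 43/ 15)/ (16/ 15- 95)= -0.55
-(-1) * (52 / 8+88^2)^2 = 60070250.25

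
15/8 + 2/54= 413/216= 1.91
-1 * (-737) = 737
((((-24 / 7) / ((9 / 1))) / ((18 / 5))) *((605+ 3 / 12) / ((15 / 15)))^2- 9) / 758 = -1085667 / 21224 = -51.15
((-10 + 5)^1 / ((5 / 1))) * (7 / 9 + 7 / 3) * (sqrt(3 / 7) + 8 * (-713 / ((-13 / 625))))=-99820000 / 117 - 4 * sqrt(21) / 9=-853164.43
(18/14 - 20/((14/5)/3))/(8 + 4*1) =-47/28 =-1.68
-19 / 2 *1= -19 / 2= -9.50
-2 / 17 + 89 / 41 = 1431 / 697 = 2.05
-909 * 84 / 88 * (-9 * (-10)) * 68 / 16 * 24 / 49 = -12516930 / 77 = -162557.53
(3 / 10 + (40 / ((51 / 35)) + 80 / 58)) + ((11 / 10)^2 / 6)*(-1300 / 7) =-430793 / 51765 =-8.32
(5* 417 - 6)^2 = 4322241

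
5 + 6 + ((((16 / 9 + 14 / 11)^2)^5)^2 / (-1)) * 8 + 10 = -318587583586870218321816775760588829696841153554587 / 8179069375972308708891986605443361898001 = -38951568808.40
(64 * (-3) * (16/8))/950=-192/475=-0.40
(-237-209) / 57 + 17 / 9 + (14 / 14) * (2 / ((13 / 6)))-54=-131185 / 2223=-59.01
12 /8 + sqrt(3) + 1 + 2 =6.23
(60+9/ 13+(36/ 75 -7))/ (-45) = -17606/ 14625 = -1.20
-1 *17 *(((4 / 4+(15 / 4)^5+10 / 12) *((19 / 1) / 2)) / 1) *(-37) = 27293179907 / 6144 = 4442249.33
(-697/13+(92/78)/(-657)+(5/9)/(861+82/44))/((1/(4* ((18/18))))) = -104316634676/486401409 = -214.47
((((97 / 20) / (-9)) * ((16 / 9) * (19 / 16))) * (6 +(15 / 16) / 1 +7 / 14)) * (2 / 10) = -219317 / 129600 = -1.69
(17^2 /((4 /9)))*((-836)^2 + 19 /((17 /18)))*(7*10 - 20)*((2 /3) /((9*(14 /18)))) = 15149006850 /7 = 2164143835.71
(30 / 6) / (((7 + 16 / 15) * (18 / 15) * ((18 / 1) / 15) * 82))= 625 / 119064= 0.01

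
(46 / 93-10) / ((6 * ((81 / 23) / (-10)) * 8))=25415 / 45198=0.56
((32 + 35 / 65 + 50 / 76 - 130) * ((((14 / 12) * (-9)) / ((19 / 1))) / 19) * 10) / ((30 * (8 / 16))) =334747 / 178334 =1.88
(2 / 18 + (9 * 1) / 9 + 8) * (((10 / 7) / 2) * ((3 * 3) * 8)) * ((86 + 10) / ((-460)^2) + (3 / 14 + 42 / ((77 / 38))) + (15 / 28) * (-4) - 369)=-233941588728 / 1425655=-164094.11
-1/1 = -1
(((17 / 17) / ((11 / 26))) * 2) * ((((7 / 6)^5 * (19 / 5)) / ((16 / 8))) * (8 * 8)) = 16605316 / 13365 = 1242.45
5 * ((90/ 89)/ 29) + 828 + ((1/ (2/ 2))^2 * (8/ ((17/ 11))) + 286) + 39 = 1158.35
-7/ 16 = -0.44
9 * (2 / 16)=9 / 8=1.12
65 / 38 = 1.71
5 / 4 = 1.25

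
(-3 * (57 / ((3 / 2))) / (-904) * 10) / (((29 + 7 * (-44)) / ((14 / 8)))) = -0.01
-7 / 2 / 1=-7 / 2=-3.50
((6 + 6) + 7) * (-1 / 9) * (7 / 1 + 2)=-19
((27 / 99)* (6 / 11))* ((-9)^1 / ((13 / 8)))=-1296 / 1573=-0.82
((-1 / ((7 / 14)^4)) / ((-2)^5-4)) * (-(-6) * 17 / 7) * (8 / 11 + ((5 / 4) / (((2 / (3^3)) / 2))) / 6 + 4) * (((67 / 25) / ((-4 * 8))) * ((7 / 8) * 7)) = -7263403 / 211200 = -34.39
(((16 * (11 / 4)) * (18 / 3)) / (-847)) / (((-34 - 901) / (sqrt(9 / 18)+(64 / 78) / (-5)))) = -256 / 4679675+12 * sqrt(2) / 71995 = 0.00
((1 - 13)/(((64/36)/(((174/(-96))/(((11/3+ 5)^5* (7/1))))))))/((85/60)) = 570807/22622139904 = 0.00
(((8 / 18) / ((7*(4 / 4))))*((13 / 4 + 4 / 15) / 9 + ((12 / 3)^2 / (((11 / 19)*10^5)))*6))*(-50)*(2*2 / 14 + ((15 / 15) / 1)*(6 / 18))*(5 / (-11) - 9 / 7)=5075425004 / 3781960875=1.34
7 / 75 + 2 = 2.09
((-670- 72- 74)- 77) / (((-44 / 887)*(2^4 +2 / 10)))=1111.24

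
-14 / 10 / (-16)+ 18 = 1447 / 80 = 18.09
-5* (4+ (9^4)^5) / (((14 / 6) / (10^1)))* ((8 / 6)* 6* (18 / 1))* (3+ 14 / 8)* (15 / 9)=-2078960793498734825655000 / 7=-296994399071247832236428.60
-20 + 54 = 34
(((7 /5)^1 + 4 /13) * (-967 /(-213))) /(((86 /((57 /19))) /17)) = 1824729 /396890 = 4.60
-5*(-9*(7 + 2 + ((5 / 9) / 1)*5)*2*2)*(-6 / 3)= -4240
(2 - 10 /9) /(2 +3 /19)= 152 /369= 0.41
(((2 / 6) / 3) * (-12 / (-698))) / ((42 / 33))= 11 / 7329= 0.00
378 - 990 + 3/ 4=-2445/ 4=-611.25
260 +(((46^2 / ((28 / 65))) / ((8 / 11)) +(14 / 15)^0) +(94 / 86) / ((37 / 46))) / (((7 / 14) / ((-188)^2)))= 5319116315928 / 11137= 477607642.63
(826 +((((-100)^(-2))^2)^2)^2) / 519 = 82600000000000000000000000000000001 / 51900000000000000000000000000000000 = 1.59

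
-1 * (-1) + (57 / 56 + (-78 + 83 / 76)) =-79683 / 1064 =-74.89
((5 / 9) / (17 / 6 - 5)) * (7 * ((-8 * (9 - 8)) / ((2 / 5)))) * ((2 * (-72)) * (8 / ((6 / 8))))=-716800 / 13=-55138.46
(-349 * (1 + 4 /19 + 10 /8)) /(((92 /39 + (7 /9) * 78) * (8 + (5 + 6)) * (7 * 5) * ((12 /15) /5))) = -12726285 /99381856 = -0.13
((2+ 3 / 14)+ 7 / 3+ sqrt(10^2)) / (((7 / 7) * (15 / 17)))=10387 / 630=16.49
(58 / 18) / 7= 0.46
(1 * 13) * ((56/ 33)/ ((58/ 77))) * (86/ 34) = 74.08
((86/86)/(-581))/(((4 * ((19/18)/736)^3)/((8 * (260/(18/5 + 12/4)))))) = -2015129921126400/43835869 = -45969886.47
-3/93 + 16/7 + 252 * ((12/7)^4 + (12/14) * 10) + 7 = 46207048/10633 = 4345.63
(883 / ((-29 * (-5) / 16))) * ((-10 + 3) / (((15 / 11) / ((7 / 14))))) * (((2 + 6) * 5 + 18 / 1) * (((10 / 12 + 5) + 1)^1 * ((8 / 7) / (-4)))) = 6371728 / 225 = 28318.79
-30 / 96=-5 / 16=-0.31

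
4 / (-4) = -1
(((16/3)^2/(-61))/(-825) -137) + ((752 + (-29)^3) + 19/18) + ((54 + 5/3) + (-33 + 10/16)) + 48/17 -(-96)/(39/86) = -18846264104567/800771400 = -23535.14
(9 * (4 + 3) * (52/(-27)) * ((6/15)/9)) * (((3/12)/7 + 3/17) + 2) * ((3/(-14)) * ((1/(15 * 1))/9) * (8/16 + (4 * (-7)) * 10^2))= -946231/17850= -53.01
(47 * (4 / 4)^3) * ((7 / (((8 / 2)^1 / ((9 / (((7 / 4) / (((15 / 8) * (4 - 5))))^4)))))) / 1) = 21414375 / 21952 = 975.51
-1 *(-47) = 47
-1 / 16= -0.06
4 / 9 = 0.44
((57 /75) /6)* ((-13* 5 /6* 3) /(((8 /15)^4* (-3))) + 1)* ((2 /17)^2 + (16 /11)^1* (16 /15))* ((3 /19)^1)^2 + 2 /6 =92790277861 /92775936000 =1.00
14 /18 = 7 /9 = 0.78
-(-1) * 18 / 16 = 1.12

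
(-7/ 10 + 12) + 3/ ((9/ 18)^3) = 353/ 10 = 35.30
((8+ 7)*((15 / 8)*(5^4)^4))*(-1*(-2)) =34332275390625 / 4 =8583068847656.25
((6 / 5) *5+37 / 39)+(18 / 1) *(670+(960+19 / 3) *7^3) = 233150149 / 39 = 5978208.95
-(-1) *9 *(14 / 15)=42 / 5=8.40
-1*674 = -674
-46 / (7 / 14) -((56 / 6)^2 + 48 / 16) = -1639 / 9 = -182.11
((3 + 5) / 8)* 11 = 11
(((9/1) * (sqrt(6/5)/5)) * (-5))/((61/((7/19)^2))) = -0.02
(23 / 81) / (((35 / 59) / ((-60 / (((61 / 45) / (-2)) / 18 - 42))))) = 325680 / 476707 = 0.68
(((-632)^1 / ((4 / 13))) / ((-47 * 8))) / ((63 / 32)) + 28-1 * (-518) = 1624922 / 2961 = 548.77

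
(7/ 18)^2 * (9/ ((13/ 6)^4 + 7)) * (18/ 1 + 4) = 38808/ 37633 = 1.03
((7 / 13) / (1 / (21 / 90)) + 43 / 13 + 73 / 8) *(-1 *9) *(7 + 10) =-76857 / 40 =-1921.42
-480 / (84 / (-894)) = 35760 / 7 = 5108.57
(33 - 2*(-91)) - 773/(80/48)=-1244/5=-248.80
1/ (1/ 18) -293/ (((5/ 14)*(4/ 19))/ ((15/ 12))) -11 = -38913/ 8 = -4864.12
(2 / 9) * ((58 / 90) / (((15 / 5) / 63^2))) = 2842 / 15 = 189.47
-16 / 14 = -8 / 7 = -1.14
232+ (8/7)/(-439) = 712928/3073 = 232.00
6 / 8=3 / 4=0.75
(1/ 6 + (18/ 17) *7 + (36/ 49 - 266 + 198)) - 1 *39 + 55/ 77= -97.97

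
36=36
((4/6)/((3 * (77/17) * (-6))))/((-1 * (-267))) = -17/555093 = -0.00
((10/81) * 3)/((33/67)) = 670/891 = 0.75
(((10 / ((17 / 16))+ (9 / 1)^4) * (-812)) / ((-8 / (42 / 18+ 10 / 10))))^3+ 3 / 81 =161912412484159418789032 / 14739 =10985305141743633814.30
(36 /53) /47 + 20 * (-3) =-149424 /2491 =-59.99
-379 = -379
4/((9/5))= 20/9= 2.22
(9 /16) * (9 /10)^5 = 531441 /1600000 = 0.33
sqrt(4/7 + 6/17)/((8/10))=5 * sqrt(13090)/476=1.20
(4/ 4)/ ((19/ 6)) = 6/ 19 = 0.32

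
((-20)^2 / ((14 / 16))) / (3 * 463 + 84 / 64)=10240 / 31143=0.33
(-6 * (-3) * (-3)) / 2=-27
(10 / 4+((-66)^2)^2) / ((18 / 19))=721040063 / 36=20028890.64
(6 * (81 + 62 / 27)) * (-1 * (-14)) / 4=15743 / 9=1749.22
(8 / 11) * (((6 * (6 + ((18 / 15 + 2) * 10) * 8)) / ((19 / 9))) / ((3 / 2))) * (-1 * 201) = -15166656 / 209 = -72567.73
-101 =-101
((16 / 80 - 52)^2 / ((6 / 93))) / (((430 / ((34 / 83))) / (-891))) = -31498353117 / 892250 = -35302.16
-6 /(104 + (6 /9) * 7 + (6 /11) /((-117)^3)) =-17617743 /319076900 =-0.06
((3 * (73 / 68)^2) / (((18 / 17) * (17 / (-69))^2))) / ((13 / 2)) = 8.28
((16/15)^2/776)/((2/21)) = 0.02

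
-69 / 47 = -1.47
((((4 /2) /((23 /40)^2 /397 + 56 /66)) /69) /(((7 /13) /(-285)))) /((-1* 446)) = 1362504000 /33641218709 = 0.04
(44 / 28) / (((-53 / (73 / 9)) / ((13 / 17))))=-10439 / 56763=-0.18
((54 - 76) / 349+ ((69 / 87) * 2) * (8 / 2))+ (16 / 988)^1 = 6.30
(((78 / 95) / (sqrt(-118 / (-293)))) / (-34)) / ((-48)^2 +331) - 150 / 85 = -30 / 17 - 39*sqrt(34574) / 502151950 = -1.76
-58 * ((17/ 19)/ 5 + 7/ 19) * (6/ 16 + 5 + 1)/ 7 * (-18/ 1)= 346086/ 665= 520.43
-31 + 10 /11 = -331 /11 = -30.09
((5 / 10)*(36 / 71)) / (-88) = -9 / 3124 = -0.00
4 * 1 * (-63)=-252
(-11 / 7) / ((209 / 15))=-15 / 133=-0.11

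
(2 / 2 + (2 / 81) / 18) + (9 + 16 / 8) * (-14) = -111536 / 729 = -153.00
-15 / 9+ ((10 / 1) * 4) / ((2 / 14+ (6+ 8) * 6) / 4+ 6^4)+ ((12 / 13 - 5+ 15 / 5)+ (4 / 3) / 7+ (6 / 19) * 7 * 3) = 4.11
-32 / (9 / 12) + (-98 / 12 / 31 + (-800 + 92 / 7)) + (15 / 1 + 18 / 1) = -1037417 / 1302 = -796.79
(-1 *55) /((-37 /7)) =385 /37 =10.41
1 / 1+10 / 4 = 7 / 2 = 3.50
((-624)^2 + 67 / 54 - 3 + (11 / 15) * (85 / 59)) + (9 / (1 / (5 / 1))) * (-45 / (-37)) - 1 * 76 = 45897831407 / 117882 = 389354.03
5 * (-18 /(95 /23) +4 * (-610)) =-232214 /19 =-12221.79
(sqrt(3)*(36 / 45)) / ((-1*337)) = -4*sqrt(3) / 1685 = -0.00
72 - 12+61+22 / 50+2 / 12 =18241 / 150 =121.61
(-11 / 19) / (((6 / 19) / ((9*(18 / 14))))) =-297 / 14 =-21.21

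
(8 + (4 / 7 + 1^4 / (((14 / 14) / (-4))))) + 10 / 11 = 422 / 77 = 5.48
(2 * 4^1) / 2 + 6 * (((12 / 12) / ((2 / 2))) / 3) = 6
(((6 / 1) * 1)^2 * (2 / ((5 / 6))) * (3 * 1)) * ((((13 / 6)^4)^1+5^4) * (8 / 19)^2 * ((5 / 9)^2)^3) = 167712200000 / 191850201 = 874.18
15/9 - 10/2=-3.33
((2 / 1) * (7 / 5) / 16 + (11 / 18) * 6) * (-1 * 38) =-8759 / 60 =-145.98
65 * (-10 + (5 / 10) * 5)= -975 / 2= -487.50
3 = 3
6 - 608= -602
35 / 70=1 / 2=0.50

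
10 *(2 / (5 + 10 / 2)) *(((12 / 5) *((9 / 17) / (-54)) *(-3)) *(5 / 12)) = 1 / 17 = 0.06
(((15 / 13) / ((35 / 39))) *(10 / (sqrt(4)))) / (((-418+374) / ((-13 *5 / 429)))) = 75 / 3388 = 0.02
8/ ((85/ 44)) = 352/ 85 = 4.14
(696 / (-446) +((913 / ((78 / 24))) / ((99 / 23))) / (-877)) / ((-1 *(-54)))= -18705380 / 617808789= -0.03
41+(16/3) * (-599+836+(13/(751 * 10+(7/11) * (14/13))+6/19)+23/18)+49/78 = 4706377841759/3581346366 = 1314.14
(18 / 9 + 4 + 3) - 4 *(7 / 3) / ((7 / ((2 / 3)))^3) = 35689 / 3969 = 8.99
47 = 47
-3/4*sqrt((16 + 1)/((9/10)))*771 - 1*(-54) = 54 - 771*sqrt(170)/4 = -2459.15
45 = 45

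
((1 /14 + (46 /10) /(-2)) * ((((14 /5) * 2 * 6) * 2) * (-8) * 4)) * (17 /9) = 226304 /25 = 9052.16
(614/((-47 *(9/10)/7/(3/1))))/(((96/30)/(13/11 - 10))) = 5211325/6204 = 839.99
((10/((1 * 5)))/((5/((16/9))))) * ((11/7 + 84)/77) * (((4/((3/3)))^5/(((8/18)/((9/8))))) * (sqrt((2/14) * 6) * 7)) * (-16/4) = -22081536 * sqrt(42)/2695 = -53100.08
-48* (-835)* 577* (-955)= -22085482800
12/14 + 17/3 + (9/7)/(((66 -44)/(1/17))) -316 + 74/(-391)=-55937965/180642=-309.66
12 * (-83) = -996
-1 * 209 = -209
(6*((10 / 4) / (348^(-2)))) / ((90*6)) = 3364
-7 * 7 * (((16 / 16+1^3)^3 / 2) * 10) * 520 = -1019200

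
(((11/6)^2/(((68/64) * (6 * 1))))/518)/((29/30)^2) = 12100/11108769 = 0.00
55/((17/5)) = 275/17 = 16.18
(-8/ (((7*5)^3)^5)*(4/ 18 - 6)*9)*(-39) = -16224/ 144884079282928466796875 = -0.00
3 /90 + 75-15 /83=186383 /2490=74.85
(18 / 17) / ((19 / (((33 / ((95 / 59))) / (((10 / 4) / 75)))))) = 210276 / 6137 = 34.26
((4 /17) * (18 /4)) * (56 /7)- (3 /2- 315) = 10947 /34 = 321.97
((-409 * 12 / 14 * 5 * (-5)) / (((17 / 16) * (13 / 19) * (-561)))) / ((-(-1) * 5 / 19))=-81.66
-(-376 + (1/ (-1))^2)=375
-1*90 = -90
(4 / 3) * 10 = 40 / 3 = 13.33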